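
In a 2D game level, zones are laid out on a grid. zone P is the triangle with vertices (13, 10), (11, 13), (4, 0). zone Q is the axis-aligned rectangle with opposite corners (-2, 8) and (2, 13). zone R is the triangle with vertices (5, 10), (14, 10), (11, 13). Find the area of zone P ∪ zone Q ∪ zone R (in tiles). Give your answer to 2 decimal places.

51.58

By inclusion–exclusion:
Individual areas: |zone P| = 23.5, |zone Q| = 20, |zone R| = 13.5.
|zone P∩zone Q| = 0.
|zone P∩zone R| = 5.4231.
|zone Q∩zone R| = 0.
|zone P∩zone Q∩zone R| = 0.
|zone P ∪ zone Q ∪ zone R| = 57 − 5.4231 + 0 = 51.58.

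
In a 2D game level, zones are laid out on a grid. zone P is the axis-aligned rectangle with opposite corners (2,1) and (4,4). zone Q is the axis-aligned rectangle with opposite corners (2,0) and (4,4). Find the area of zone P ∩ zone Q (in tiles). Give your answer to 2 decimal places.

|zone P∩zone Q|: x∈[2,4], y∈[1,4] → 2·3 = 6.

6.00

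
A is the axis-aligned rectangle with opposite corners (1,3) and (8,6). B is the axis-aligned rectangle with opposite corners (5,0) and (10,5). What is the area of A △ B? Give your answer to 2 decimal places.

|A∩B|: x∈[5,8], y∈[3,5] → 3·2 = 6.
|A △ B| = |A| + |B| − 2·|A∩B| = 21 + 25 − 12 = 34.00.

34.00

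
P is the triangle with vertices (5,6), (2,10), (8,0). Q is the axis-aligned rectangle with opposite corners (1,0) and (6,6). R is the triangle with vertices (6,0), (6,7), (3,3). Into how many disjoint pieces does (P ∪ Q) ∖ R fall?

(P ∪ Q) ∖ R splits into 2 disjoint pieces (area 21.075, area 0.6667).

2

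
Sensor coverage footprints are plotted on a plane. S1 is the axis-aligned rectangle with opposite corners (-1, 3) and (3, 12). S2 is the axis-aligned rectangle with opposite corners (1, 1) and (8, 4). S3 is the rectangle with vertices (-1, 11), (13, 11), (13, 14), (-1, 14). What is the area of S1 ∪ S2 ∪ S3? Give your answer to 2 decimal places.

By inclusion–exclusion:
Individual areas: |S1| = 36, |S2| = 21, |S3| = 42.
|S1∩S2|: x∈[1,3], y∈[3,4] → 2·1 = 2.
|S1∩S3|: x∈[-1,3], y∈[11,12] → 4·1 = 4.
|S2∩S3| = 0 (no overlap).
|S1∩S2∩S3| = 0.
|S1 ∪ S2 ∪ S3| = 99 − 6 + 0 = 93.00.

93.00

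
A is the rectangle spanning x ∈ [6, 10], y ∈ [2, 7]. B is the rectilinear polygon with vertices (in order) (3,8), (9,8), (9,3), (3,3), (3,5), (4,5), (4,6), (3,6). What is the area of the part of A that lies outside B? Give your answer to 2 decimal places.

|A| = 20, |A∩B| = 12.
|A ∖ B| = |A| − |A∩B| = 20 − 12 = 8.00.

8.00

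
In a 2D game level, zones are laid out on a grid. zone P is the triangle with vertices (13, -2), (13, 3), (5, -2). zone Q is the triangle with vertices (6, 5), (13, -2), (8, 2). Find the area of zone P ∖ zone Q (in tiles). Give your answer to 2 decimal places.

18.92

|zone P| = 20, |zone P∩zone Q| = 1.0796.
|zone P ∖ zone Q| = |zone P| − |zone P∩zone Q| = 20 − 1.0796 = 18.92.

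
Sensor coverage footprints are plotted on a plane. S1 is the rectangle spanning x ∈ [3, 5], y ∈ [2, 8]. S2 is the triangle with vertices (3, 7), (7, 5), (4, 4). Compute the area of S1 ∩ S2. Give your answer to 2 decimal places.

The intersection is the polygon with vertices (5,4.333), (4,4), (3,7), (5,6).
By the shoelace formula its area is 3.33.

3.33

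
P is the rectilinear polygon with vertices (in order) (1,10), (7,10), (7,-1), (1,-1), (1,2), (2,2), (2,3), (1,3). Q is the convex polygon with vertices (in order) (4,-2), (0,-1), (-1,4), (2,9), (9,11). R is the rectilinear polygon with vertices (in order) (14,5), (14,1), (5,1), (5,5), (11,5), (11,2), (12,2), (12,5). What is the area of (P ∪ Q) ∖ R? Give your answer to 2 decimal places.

75.98

|P ∪ Q| = 83.9756.
|(P ∪ Q) ∩ R| = 8.
|(P ∪ Q) ∖ R| = 83.9756 − 8 = 75.98.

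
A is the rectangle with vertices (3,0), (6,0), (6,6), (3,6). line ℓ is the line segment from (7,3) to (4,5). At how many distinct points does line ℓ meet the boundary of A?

The segment meets the boundary at (6,3.667).

1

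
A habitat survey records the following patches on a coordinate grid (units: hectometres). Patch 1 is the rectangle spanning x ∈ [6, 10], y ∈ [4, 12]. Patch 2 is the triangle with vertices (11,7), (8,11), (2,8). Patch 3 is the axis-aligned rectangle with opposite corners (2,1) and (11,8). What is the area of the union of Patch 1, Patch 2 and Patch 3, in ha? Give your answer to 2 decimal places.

By inclusion–exclusion:
Individual areas: |Patch 1| = 32, |Patch 2| = 16.5, |Patch 3| = 63.
|Patch 1∩Patch 2| = 11.
|Patch 1∩Patch 3|: x∈[6,10], y∈[4,8] → 4·4 = 16.
|Patch 2∩Patch 3| = 4.125.
|Patch 1∩Patch 2∩Patch 3| = 2.6667.
|Patch 1 ∪ Patch 2 ∪ Patch 3| = 111.5 − 31.125 + 2.6667 = 83.04.

83.04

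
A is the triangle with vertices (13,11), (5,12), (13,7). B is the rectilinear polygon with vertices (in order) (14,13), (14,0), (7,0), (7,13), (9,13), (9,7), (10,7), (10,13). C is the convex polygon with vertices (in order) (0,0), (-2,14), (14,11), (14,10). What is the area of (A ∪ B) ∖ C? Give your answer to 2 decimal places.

60.74

|A ∪ B| = 88.25.
|(A ∪ B) ∩ C| = 27.5143.
|(A ∪ B) ∖ C| = 88.25 − 27.5143 = 60.74.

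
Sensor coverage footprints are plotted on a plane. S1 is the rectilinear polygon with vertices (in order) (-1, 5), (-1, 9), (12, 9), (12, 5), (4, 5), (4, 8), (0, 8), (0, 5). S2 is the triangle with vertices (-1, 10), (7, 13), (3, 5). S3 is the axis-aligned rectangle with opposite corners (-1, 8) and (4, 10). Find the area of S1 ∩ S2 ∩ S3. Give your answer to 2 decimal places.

3.80

The intersection is the polygon with vertices (0.6,8), (-0.2,9), (4,9), (4,8).
By the shoelace formula its area is 3.80.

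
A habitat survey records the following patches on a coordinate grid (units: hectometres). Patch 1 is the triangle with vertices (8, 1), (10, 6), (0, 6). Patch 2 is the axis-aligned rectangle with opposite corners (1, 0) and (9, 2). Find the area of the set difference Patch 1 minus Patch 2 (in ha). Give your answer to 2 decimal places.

|Patch 1| = 25, |Patch 1∩Patch 2| = 1.
|Patch 1 ∖ Patch 2| = |Patch 1| − |Patch 1∩Patch 2| = 25 − 1 = 24.00.

24.00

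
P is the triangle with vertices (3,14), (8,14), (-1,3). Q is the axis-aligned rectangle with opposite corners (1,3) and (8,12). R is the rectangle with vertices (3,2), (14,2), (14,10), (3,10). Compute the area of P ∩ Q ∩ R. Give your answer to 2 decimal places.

The intersection is the polygon with vertices (3,7.889), (3,10), (4.727,10).
By the shoelace formula its area is 1.82.

1.82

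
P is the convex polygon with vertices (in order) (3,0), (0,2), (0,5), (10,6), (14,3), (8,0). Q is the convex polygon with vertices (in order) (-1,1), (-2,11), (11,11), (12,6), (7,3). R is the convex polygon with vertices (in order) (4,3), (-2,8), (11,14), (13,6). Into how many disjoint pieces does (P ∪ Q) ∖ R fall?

2

(P ∪ Q) ∖ R splits into 2 disjoint pieces (area 56.2112, area 9.3199).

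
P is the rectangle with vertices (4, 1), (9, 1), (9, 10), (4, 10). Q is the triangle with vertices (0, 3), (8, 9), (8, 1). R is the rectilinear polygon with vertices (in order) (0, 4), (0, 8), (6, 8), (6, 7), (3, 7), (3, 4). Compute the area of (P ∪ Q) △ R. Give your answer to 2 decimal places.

|P ∪ Q| = 53.
|(P ∪ Q) ∩ R| = 3.0417.
|(P ∪ Q) △ R| = 53 + 15 − 6.0833 = 61.92.

61.92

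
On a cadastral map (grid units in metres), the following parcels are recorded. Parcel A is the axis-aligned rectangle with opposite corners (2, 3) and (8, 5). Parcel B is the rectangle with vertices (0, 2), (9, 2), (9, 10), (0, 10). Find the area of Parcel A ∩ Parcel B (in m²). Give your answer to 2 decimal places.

|Parcel A∩Parcel B|: x∈[2,8], y∈[3,5] → 6·2 = 12.

12.00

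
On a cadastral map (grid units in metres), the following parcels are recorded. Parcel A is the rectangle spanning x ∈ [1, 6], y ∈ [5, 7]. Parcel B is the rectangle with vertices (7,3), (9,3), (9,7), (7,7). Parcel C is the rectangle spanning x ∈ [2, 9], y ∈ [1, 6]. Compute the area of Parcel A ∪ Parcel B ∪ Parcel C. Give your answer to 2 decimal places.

43.00

By inclusion–exclusion:
Individual areas: |Parcel A| = 10, |Parcel B| = 8, |Parcel C| = 35.
|Parcel A∩Parcel B| = 0 (no overlap).
|Parcel A∩Parcel C|: x∈[2,6], y∈[5,6] → 4·1 = 4.
|Parcel B∩Parcel C|: x∈[7,9], y∈[3,6] → 2·3 = 6.
|Parcel A∩Parcel B∩Parcel C| = 0.
|Parcel A ∪ Parcel B ∪ Parcel C| = 53 − 10 + 0 = 43.00.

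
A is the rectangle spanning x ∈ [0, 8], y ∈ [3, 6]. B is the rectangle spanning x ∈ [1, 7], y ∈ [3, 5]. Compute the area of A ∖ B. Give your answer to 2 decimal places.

12.00

|A∩B|: x∈[1,7], y∈[3,5] → 6·2 = 12.
|A| = 24.
|A ∖ B| = |A| − |A∩B| = 24 − 12 = 12.00.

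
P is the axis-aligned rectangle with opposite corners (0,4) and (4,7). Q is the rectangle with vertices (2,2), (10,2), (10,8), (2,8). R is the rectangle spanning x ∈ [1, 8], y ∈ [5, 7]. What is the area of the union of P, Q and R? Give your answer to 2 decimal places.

54.00

By inclusion–exclusion:
Individual areas: |P| = 12, |Q| = 48, |R| = 14.
|P∩Q|: x∈[2,4], y∈[4,7] → 2·3 = 6.
|P∩R|: x∈[1,4], y∈[5,7] → 3·2 = 6.
|Q∩R|: x∈[2,8], y∈[5,7] → 6·2 = 12.
|P∩Q∩R| = 4.
|P ∪ Q ∪ R| = 74 − 24 + 4 = 54.00.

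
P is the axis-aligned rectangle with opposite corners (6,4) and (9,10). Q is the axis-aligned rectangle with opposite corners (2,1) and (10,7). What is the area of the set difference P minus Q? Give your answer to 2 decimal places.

|P∩Q|: x∈[6,9], y∈[4,7] → 3·3 = 9.
|P| = 18.
|P ∖ Q| = |P| − |P∩Q| = 18 − 9 = 9.00.

9.00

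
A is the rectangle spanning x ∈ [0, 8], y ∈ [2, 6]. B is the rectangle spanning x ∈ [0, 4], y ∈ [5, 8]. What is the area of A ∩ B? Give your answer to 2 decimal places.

4.00

|A∩B|: x∈[0,4], y∈[5,6] → 4·1 = 4.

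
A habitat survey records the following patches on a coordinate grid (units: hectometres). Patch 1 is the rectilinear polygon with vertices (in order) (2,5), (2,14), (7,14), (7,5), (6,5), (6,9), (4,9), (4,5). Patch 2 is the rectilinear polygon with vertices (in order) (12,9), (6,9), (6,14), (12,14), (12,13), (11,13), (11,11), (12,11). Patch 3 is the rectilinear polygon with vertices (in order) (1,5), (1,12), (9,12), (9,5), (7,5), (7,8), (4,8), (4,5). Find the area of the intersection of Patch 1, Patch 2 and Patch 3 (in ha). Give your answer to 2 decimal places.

3.00

The intersection is the polygon with vertices (7,9), (6,9), (6,12), (7,12).
By the shoelace formula its area is 3.00.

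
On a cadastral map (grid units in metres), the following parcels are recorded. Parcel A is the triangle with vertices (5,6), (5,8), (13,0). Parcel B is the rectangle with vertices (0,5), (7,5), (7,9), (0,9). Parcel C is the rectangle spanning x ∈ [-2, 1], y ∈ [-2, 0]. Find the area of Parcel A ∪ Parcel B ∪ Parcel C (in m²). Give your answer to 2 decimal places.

38.67

By inclusion–exclusion:
Individual areas: |Parcel A| = 8, |Parcel B| = 28, |Parcel C| = 6.
|Parcel A∩Parcel B| = 3.3333.
|Parcel A∩Parcel C| = 0.
|Parcel B∩Parcel C| = 0 (no overlap).
|Parcel A∩Parcel B∩Parcel C| = 0.
|Parcel A ∪ Parcel B ∪ Parcel C| = 42 − 3.3333 + 0 = 38.67.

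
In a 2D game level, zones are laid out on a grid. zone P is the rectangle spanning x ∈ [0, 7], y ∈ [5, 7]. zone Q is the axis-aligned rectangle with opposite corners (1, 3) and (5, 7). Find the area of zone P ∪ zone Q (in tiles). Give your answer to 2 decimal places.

By inclusion–exclusion:
Individual areas: |zone P| = 14, |zone Q| = 16.
|zone P∩zone Q|: x∈[1,5], y∈[5,7] → 4·2 = 8.
|zone P ∪ zone Q| = 30 − 8 = 22.00.

22.00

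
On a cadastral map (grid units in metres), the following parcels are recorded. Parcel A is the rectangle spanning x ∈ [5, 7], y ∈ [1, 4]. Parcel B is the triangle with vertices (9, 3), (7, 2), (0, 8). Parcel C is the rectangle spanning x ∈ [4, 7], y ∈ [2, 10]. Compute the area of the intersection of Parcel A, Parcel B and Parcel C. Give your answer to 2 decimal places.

The intersection is the polygon with vertices (7,4), (7,2), (5,3.714), (5,4).
By the shoelace formula its area is 2.29.

2.29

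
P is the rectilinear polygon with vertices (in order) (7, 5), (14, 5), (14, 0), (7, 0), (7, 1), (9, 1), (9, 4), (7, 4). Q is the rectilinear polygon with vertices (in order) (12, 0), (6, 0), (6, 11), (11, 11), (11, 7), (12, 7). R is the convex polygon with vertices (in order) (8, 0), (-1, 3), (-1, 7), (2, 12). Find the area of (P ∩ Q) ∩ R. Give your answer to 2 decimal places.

The region (P ∩ Q) ∩ R is the polygon with vertices (7,1), (7.5,1), (8,0), (7,0.333).
By the shoelace formula its area is 0.58.

0.58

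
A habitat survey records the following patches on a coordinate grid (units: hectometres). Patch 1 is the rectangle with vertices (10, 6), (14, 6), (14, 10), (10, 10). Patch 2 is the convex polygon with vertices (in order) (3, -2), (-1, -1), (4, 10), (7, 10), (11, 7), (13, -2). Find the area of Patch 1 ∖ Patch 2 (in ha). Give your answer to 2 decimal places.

14.51

|Patch 1| = 16, |Patch 1∩Patch 2| = 1.4861.
|Patch 1 ∖ Patch 2| = |Patch 1| − |Patch 1∩Patch 2| = 16 − 1.4861 = 14.51.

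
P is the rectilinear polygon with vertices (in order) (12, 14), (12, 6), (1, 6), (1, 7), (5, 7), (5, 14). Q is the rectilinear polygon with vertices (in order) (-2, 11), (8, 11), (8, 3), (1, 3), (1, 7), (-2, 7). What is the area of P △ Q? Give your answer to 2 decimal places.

90.00

|P| = 60, |Q| = 68, |P∩Q| = 19.
|P △ Q| = |P| + |Q| − 2·|P∩Q| = 60 + 68 − 38 = 90.00.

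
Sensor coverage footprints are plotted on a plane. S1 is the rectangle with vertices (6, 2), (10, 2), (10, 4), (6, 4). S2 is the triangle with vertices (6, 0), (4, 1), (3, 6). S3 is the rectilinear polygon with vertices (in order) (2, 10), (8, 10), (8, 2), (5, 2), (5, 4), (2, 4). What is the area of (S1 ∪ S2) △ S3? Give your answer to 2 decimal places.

45.30

|S1 ∪ S2| = 12.5.
|(S1 ∪ S2) ∩ S3| = 4.6.
|(S1 ∪ S2) △ S3| = 12.5 + 42 − 9.2 = 45.30.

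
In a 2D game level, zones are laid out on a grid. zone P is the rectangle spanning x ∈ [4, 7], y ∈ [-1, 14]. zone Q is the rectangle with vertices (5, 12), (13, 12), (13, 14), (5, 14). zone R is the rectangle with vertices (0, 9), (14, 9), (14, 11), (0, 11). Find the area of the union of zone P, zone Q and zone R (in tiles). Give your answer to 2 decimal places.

79.00

By inclusion–exclusion:
Individual areas: |zone P| = 45, |zone Q| = 16, |zone R| = 28.
|zone P∩zone Q|: x∈[5,7], y∈[12,14] → 2·2 = 4.
|zone P∩zone R|: x∈[4,7], y∈[9,11] → 3·2 = 6.
|zone Q∩zone R| = 0 (no overlap).
|zone P∩zone Q∩zone R| = 0.
|zone P ∪ zone Q ∪ zone R| = 89 − 10 + 0 = 79.00.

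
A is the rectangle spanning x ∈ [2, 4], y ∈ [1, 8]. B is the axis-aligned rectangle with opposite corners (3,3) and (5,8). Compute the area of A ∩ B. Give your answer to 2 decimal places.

|A∩B|: x∈[3,4], y∈[3,8] → 1·5 = 5.

5.00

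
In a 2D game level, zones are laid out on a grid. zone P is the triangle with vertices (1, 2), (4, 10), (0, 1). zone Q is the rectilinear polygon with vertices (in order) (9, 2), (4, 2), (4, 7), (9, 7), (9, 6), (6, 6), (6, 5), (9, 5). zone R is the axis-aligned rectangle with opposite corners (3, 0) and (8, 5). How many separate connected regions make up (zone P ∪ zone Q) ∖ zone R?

3

(zone P ∪ zone Q) ∖ zone R splits into 3 disjoint pieces (area 2.5, area 7, area 3).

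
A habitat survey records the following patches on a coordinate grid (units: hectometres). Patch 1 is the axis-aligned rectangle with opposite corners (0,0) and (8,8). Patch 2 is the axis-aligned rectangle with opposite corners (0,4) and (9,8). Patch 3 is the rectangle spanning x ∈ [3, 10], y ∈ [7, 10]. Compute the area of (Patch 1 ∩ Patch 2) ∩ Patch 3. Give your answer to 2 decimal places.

5.00

The region (Patch 1 ∩ Patch 2) ∩ Patch 3 is the polygon with vertices (8,8), (8,7), (3,7), (3,8).
By the shoelace formula its area is 5.00.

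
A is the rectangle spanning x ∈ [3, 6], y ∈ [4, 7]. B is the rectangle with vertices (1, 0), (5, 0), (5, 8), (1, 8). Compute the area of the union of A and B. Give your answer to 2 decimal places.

By inclusion–exclusion:
Individual areas: |A| = 9, |B| = 32.
|A∩B|: x∈[3,5], y∈[4,7] → 2·3 = 6.
|A ∪ B| = 41 − 6 = 35.00.

35.00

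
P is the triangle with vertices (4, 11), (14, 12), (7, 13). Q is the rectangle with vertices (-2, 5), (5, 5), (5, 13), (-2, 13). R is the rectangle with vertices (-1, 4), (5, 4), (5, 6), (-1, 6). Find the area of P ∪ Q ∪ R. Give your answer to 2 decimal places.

70.22

By inclusion–exclusion:
Individual areas: |P| = 8.5, |Q| = 56, |R| = 12.
|P∩Q| = 0.2833.
|P∩R| = 0.
|Q∩R|: x∈[-1,5], y∈[5,6] → 6·1 = 6.
|P∩Q∩R| = 0.
|P ∪ Q ∪ R| = 76.5 − 6.2833 + 0 = 70.22.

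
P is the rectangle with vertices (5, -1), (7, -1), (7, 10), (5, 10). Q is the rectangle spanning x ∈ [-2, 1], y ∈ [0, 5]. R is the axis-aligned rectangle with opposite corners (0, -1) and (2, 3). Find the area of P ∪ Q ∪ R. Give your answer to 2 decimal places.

By inclusion–exclusion:
Individual areas: |P| = 22, |Q| = 15, |R| = 8.
|P∩Q| = 0 (no overlap).
|P∩R| = 0 (no overlap).
|Q∩R|: x∈[0,1], y∈[0,3] → 1·3 = 3.
|P∩Q∩R| = 0.
|P ∪ Q ∪ R| = 45 − 3 + 0 = 42.00.

42.00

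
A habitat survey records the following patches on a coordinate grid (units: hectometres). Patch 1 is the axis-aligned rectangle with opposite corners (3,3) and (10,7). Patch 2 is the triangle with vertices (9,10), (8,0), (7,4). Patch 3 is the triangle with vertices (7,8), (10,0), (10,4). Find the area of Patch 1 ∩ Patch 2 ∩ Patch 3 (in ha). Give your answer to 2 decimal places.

The intersection is the polygon with vertices (8.421,4.21), (7.706,6.118), (7.923,6.769), (8.588,5.882).
By the shoelace formula its area is 1.07.

1.07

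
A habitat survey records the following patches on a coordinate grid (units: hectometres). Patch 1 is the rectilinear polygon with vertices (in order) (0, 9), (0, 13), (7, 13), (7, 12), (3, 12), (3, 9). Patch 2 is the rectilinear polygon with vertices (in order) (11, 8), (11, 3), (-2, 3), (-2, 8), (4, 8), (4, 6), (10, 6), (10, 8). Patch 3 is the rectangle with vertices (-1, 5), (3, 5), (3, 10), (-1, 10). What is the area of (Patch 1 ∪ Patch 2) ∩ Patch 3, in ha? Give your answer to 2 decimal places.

15.00

|Patch 1 ∪ Patch 2| = 69.
|(Patch 1 ∪ Patch 2) ∩ Patch 3| = 15.00.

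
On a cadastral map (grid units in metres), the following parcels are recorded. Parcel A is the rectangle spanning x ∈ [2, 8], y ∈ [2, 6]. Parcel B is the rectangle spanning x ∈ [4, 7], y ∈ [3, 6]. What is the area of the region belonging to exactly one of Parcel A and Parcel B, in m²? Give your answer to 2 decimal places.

|Parcel A∩Parcel B|: x∈[4,7], y∈[3,6] → 3·3 = 9.
|Parcel A △ Parcel B| = |Parcel A| + |Parcel B| − 2·|Parcel A∩Parcel B| = 24 + 9 − 18 = 15.00.

15.00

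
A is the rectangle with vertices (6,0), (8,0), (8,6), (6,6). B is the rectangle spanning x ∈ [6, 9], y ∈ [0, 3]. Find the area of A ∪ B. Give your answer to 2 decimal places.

15.00

By inclusion–exclusion:
Individual areas: |A| = 12, |B| = 9.
|A∩B|: x∈[6,8], y∈[0,3] → 2·3 = 6.
|A ∪ B| = 21 − 6 = 15.00.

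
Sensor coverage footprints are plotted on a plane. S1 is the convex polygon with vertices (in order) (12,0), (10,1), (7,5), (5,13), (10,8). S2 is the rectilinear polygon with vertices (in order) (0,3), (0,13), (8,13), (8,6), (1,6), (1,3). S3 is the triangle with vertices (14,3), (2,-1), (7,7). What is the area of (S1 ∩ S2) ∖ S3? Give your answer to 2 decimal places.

9.43

|S1 ∩ S2| = 10.375.
|(S1 ∩ S2) ∩ S3| = 0.9464.
|(S1 ∩ S2) ∖ S3| = 10.375 − 0.9464 = 9.43.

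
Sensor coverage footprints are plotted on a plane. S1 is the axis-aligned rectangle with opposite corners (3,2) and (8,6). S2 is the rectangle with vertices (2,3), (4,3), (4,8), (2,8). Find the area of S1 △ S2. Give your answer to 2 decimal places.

24.00

|S1∩S2|: x∈[3,4], y∈[3,6] → 1·3 = 3.
|S1 △ S2| = |S1| + |S2| − 2·|S1∩S2| = 20 + 10 − 6 = 24.00.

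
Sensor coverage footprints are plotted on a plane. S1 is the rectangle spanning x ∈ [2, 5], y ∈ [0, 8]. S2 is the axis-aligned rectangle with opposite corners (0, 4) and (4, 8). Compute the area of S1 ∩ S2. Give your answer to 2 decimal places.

|S1∩S2|: x∈[2,4], y∈[4,8] → 2·4 = 8.

8.00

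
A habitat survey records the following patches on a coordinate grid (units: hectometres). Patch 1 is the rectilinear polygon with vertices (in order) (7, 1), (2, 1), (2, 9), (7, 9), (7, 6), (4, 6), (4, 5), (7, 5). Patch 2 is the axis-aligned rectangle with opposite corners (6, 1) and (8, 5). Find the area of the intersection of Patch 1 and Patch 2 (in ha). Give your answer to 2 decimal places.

4.00

The intersection is the polygon with vertices (6,1), (6,5), (7,5), (7,1).
By the shoelace formula its area is 4.00.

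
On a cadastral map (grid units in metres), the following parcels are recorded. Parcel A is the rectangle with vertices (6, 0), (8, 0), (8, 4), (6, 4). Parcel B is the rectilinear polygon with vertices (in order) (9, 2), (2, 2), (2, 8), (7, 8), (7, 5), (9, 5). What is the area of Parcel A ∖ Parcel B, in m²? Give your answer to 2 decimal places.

|Parcel A| = 8, |Parcel A∩Parcel B| = 4.
|Parcel A ∖ Parcel B| = |Parcel A| − |Parcel A∩Parcel B| = 8 − 4 = 4.00.

4.00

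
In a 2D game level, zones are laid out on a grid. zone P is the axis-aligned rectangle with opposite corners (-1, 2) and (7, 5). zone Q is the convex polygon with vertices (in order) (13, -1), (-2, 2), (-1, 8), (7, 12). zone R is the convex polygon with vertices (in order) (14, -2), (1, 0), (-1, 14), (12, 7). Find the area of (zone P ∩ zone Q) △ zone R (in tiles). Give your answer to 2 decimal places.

125.50

|zone P ∩ zone Q| = 24.
|(zone P ∩ zone Q) ∩ zone R| = 19.5.
|(zone P ∩ zone Q) △ zone R| = 24 + 140.5 − 39 = 125.50.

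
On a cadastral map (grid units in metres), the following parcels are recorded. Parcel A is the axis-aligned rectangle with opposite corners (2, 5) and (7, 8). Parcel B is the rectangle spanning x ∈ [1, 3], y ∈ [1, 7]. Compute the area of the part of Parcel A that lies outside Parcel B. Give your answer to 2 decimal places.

13.00

|Parcel A∩Parcel B|: x∈[2,3], y∈[5,7] → 1·2 = 2.
|Parcel A| = 15.
|Parcel A ∖ Parcel B| = |Parcel A| − |Parcel A∩Parcel B| = 15 − 2 = 13.00.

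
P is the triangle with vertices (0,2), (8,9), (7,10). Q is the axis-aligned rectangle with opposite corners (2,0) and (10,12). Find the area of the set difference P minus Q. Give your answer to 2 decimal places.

0.54

|P| = 7.5, |P∩Q| = 6.9643.
|P ∖ Q| = |P| − |P∩Q| = 7.5 − 6.9643 = 0.54.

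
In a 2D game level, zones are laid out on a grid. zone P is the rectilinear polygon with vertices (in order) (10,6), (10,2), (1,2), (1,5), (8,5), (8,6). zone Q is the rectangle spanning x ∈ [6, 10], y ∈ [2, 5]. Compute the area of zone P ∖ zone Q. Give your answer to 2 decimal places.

|zone P| = 29, |zone P∩zone Q| = 12.
|zone P ∖ zone Q| = |zone P| − |zone P∩zone Q| = 29 − 12 = 17.00.

17.00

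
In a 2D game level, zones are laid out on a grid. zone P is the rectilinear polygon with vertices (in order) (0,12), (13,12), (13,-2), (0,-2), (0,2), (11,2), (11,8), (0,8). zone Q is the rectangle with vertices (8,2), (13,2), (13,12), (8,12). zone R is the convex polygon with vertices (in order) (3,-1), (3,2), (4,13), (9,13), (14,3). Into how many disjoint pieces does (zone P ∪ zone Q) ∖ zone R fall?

3

(zone P ∪ zone Q) ∖ zone R splits into 3 disjoint pieces (area 12.25, area 40.1818, area 14.9091).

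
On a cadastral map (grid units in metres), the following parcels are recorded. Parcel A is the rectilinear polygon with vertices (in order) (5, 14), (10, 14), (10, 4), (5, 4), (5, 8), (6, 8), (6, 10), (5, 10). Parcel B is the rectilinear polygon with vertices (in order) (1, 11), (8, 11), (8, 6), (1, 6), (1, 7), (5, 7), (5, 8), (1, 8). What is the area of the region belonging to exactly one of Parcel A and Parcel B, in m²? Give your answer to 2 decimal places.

|Parcel A| = 48, |Parcel B| = 31, |Parcel A∩Parcel B| = 13.
|Parcel A △ Parcel B| = |Parcel A| + |Parcel B| − 2·|Parcel A∩Parcel B| = 48 + 31 − 26 = 53.00.

53.00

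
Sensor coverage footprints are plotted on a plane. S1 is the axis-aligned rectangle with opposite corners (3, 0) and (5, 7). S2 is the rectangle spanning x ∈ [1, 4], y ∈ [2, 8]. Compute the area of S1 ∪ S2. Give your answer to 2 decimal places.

By inclusion–exclusion:
Individual areas: |S1| = 14, |S2| = 18.
|S1∩S2|: x∈[3,4], y∈[2,7] → 1·5 = 5.
|S1 ∪ S2| = 32 − 5 = 27.00.

27.00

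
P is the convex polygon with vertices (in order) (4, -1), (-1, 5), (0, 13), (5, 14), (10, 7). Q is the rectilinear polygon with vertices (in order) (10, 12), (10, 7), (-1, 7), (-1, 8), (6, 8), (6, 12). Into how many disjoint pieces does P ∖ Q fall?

2

P ∖ Q splits into 2 disjoint pieces (area 48.75, area 34.4911).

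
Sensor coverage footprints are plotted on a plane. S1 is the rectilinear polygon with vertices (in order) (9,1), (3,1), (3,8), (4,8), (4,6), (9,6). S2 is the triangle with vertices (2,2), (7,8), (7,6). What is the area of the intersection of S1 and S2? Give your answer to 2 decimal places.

3.13

The intersection is the polygon with vertices (3,3.2), (5.333,6), (7,6), (3,2.8).
By the shoelace formula its area is 3.13.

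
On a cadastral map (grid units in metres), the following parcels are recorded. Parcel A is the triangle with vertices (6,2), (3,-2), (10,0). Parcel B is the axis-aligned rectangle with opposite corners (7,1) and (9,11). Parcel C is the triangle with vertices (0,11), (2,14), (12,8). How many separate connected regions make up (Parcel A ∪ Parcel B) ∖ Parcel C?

(Parcel A ∪ Parcel B) ∖ Parcel C splits into 2 disjoint pieces (area 26.75, area 1.2).

2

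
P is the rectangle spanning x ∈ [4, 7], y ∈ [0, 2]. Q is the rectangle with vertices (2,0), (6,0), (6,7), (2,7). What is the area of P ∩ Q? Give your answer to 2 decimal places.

|P∩Q|: x∈[4,6], y∈[0,2] → 2·2 = 4.

4.00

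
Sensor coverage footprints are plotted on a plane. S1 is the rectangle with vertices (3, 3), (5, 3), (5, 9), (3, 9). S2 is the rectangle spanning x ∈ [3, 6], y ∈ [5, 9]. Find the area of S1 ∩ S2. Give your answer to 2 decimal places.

|S1∩S2|: x∈[3,5], y∈[5,9] → 2·4 = 8.

8.00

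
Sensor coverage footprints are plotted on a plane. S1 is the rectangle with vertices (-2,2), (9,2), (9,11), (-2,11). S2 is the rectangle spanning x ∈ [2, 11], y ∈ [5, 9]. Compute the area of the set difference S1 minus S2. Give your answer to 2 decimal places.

71.00

|S1∩S2|: x∈[2,9], y∈[5,9] → 7·4 = 28.
|S1| = 99.
|S1 ∖ S2| = |S1| − |S1∩S2| = 99 − 28 = 71.00.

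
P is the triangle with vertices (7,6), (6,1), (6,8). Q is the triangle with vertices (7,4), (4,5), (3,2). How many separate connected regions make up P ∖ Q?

P ∖ Q splits into 2 disjoint pieces (area 2.4583, area 0.6944).

2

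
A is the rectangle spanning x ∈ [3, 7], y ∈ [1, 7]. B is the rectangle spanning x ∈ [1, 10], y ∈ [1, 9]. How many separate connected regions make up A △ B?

A △ B is a single connected region.

1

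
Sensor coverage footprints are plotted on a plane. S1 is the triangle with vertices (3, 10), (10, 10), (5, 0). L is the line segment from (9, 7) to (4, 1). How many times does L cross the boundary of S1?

The segment meets the boundary at (4.645,1.774), (7.75,5.5).

2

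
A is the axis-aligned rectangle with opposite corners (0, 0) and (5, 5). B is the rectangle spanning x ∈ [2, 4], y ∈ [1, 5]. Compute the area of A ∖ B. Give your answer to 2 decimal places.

17.00

|A∩B|: x∈[2,4], y∈[1,5] → 2·4 = 8.
|A| = 25.
|A ∖ B| = |A| − |A∩B| = 25 − 8 = 17.00.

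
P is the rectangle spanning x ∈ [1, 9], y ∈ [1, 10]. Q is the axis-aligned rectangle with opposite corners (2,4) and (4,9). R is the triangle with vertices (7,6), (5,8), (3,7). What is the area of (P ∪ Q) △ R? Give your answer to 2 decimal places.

|P ∪ Q| = 72.
|(P ∪ Q) ∩ R| = 3.
|(P ∪ Q) △ R| = 72 + 3 − 6 = 69.00.

69.00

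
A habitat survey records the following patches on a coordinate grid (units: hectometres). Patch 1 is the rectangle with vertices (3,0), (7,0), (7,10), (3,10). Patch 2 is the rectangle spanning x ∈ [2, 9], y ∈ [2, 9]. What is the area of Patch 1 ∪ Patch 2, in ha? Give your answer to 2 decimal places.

61.00

By inclusion–exclusion:
Individual areas: |Patch 1| = 40, |Patch 2| = 49.
|Patch 1∩Patch 2|: x∈[3,7], y∈[2,9] → 4·7 = 28.
|Patch 1 ∪ Patch 2| = 89 − 28 = 61.00.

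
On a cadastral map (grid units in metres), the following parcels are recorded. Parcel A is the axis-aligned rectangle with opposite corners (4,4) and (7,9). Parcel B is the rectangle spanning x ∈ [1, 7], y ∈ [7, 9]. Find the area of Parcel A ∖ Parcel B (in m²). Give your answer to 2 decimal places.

|Parcel A∩Parcel B|: x∈[4,7], y∈[7,9] → 3·2 = 6.
|Parcel A| = 15.
|Parcel A ∖ Parcel B| = |Parcel A| − |Parcel A∩Parcel B| = 15 − 6 = 9.00.

9.00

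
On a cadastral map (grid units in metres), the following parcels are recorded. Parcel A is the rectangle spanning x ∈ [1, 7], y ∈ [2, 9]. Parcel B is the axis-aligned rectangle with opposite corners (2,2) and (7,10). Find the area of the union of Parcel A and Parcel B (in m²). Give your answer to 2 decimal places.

By inclusion–exclusion:
Individual areas: |Parcel A| = 42, |Parcel B| = 40.
|Parcel A∩Parcel B|: x∈[2,7], y∈[2,9] → 5·7 = 35.
|Parcel A ∪ Parcel B| = 82 − 35 = 47.00.

47.00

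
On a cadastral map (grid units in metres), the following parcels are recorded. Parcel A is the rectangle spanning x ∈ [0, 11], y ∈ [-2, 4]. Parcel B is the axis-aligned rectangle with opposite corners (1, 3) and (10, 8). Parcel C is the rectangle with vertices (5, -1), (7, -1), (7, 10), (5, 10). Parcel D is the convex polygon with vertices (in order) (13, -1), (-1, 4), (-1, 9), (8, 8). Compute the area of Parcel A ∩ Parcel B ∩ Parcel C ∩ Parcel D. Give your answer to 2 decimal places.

2.00

The intersection is the polygon with vertices (5,4), (7,4), (7,3), (5,3).
By the shoelace formula its area is 2.00.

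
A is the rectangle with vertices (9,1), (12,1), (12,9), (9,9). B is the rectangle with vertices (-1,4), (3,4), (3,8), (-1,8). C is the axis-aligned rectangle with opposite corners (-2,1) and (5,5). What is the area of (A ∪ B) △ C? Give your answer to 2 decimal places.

60.00

|A ∪ B| = 40.
|(A ∪ B) ∩ C| = 4.
|(A ∪ B) △ C| = 40 + 28 − 8 = 60.00.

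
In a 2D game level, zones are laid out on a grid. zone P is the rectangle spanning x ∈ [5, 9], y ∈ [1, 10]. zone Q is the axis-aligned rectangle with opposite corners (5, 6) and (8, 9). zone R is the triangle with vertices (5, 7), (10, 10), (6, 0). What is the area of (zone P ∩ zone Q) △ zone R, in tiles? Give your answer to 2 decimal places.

16.74

|zone P ∩ zone Q| = 9.
|(zone P ∩ zone Q) ∩ zone R| = 5.6286.
|(zone P ∩ zone Q) △ zone R| = 9 + 19 − 11.2571 = 16.74.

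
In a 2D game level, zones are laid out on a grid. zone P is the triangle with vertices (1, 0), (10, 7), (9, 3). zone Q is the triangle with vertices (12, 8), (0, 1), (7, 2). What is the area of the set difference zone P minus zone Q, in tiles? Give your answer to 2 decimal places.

3.39

|zone P| = 14.5, |zone P∩zone Q| = 11.1101.
|zone P ∖ zone Q| = |zone P| − |zone P∩zone Q| = 14.5 − 11.1101 = 3.39.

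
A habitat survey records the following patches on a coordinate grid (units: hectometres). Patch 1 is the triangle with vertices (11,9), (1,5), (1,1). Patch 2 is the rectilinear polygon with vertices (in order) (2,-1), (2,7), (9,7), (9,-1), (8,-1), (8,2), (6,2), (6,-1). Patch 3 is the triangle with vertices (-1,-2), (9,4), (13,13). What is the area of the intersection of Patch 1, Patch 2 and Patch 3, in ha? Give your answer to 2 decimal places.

1.91

The intersection is the polygon with vertices (8.5,7), (4.158,3.526), (7.4,7).
By the shoelace formula its area is 1.91.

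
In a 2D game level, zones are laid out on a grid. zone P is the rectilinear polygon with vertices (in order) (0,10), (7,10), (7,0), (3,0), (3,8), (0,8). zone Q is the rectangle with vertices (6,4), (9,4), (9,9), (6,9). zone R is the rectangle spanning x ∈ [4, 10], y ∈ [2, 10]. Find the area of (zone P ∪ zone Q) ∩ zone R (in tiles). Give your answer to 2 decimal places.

The region (zone P ∪ zone Q) ∩ zone R is the polygon with vertices (7,9), (9,9), (9,4), (7,4), (7,2), (4,2), (4,10), (7,10).
By the shoelace formula its area is 34.00.

34.00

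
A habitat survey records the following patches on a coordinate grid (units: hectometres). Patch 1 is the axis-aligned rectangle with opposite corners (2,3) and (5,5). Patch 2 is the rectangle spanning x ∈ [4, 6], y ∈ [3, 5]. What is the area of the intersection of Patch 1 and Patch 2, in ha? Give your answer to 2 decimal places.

2.00

|Patch 1∩Patch 2|: x∈[4,5], y∈[3,5] → 1·2 = 2.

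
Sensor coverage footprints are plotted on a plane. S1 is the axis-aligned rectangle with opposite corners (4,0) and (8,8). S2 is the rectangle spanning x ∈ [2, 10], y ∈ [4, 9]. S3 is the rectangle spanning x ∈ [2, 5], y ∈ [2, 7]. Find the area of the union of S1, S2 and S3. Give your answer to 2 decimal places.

By inclusion–exclusion:
Individual areas: |S1| = 32, |S2| = 40, |S3| = 15.
|S1∩S2|: x∈[4,8], y∈[4,8] → 4·4 = 16.
|S1∩S3|: x∈[4,5], y∈[2,7] → 1·5 = 5.
|S2∩S3|: x∈[2,5], y∈[4,7] → 3·3 = 9.
|S1∩S2∩S3| = 3.
|S1 ∪ S2 ∪ S3| = 87 − 30 + 3 = 60.00.

60.00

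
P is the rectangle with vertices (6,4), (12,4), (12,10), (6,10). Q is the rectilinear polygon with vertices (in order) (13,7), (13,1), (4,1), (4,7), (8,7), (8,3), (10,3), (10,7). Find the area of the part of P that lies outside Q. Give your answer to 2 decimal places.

|P| = 36, |P∩Q| = 12.
|P ∖ Q| = |P| − |P∩Q| = 36 − 12 = 24.00.

24.00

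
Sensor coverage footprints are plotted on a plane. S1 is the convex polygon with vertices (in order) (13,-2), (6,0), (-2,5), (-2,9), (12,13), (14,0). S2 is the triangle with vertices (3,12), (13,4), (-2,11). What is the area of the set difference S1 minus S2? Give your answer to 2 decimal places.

|S1| = 155, |S1∩S2| = 17.5924.
|S1 ∖ S2| = |S1| − |S1∩S2| = 155 − 17.5924 = 137.41.

137.41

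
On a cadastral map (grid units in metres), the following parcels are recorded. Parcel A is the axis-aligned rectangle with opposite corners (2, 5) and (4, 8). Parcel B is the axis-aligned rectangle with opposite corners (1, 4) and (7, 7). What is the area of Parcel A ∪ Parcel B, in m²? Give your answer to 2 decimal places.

By inclusion–exclusion:
Individual areas: |Parcel A| = 6, |Parcel B| = 18.
|Parcel A∩Parcel B|: x∈[2,4], y∈[5,7] → 2·2 = 4.
|Parcel A ∪ Parcel B| = 24 − 4 = 20.00.

20.00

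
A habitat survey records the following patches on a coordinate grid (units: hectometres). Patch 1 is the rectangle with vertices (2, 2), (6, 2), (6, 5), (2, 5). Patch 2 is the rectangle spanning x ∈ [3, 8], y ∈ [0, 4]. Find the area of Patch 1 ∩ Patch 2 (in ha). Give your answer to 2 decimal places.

6.00

|Patch 1∩Patch 2|: x∈[3,6], y∈[2,4] → 3·2 = 6.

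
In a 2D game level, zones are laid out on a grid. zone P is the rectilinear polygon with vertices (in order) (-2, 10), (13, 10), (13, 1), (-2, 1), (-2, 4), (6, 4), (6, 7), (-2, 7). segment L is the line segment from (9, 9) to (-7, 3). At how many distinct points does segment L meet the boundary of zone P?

1

The segment meets the boundary at (3.667,7).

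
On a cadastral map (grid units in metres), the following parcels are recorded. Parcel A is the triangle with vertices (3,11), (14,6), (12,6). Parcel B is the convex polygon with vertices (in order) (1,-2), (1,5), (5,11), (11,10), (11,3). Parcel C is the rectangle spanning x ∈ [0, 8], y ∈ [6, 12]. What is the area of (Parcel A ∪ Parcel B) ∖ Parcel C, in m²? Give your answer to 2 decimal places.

|Parcel A ∪ Parcel B| = 91.8808.
|(Parcel A ∪ Parcel B) ∩ Parcel C| = 22.6965.
|(Parcel A ∪ Parcel B) ∖ Parcel C| = 91.8808 − 22.6965 = 69.18.

69.18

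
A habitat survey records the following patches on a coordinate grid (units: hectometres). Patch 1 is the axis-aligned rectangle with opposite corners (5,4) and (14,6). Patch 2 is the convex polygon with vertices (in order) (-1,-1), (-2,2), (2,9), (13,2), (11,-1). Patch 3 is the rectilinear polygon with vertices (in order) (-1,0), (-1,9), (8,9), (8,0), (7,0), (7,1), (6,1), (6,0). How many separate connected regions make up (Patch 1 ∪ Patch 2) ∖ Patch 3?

1

(Patch 1 ∪ Patch 2) ∖ Patch 3 is a single connected region.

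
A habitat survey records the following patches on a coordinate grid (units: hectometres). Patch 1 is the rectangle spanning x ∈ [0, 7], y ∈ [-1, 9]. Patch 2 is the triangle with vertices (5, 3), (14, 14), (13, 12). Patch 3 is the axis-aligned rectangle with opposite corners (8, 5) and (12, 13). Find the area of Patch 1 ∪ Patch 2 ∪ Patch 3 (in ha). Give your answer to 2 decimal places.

103.36

By inclusion–exclusion:
Individual areas: |Patch 1| = 70, |Patch 2| = 3.5, |Patch 3| = 32.
|Patch 1∩Patch 2| = 0.1944.
|Patch 1∩Patch 3| = 0 (no overlap).
|Patch 2∩Patch 3| = 1.9444.
|Patch 1∩Patch 2∩Patch 3| = 0.
|Patch 1 ∪ Patch 2 ∪ Patch 3| = 105.5 − 2.1389 + 0 = 103.36.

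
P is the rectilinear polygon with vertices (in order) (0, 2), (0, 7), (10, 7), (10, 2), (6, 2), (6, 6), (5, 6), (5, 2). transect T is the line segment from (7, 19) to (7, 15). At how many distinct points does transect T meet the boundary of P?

The segment lies entirely outside P and never meets its boundary.

0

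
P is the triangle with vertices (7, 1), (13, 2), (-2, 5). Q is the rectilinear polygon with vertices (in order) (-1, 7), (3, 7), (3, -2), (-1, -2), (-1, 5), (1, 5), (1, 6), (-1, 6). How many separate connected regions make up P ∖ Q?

2

P ∖ Q splits into 2 disjoint pieces (area 13.4444, area 0.1222).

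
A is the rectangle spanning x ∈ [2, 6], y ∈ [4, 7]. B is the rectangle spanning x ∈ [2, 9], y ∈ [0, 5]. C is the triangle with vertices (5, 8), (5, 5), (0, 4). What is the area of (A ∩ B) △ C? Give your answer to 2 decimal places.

9.70

|A ∩ B| = 4.
|(A ∩ B) ∩ C| = 0.9.
|(A ∩ B) △ C| = 4 + 7.5 − 1.8 = 9.70.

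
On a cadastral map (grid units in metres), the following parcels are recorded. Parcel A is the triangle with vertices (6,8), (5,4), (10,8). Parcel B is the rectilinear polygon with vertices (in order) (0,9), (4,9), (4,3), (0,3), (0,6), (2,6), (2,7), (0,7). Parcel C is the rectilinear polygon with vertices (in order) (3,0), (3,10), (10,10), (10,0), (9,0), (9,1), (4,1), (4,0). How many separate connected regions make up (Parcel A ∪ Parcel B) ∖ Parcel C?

(Parcel A ∪ Parcel B) ∖ Parcel C is a single connected region.

1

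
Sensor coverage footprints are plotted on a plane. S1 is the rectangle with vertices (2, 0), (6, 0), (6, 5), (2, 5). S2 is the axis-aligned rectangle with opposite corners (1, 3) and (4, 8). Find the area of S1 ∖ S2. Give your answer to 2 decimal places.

16.00

|S1∩S2|: x∈[2,4], y∈[3,5] → 2·2 = 4.
|S1| = 20.
|S1 ∖ S2| = |S1| − |S1∩S2| = 20 − 4 = 16.00.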